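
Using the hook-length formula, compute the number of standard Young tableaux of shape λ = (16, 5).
# SYT of shape (16, 5) = 14364

Hook-length formula: f^λ = n! / Π hook(c), product over all cells c of the Young diagram. For λ = (16, 5), n = 21 boxes. Hook lengths by row (left-to-right, top-to-bottom): [17, 16, 15, 14, 13, 11, 10, 9, 8, 7, 6, 5, 4, 3, 2, 1]; [5, 4, 3, 2, 1]. Product of hooks = 3556874280960000. So f^λ = 21! / 3556874280960000 = 51090942171709440000 / 3556874280960000 = 14364.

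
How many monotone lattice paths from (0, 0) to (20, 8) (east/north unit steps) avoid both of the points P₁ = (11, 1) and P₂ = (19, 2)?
Number of paths = 2970111

Inclusion–exclusion. Total paths: C(28, 20) = 3108105. Through P₁: C(12, 11)·C(16, 9) = 137280. Through P₂: C(21, 19)·C(7, 1) = 1470. Since P₁ is strictly southwest of P₂, a monotone path through both must visit P₁ then P₂; paths through both = C(12, 11)·C(9, 8)·C(7, 1) = 756. Avoid both = 3108105 − 137280 − 1470 + 756 = 2970111.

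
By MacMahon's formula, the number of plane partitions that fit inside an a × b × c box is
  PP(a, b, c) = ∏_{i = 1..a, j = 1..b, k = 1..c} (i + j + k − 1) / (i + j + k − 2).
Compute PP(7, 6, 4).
PP(7, 6, 4) = 12544848030

Evaluate the triple product over i = 1..7, j = 1..6, k = 1..4. The factors are (2/1) · (3/2) · (4/3) · (5/4) · (3/2) · (4/3) · (5/4) · (6/5) · … (168 factors total). The numerators and denominators telescope so the product is an integer; carrying out the multiplication exactly gives PP(7, 6, 4) = 12544848030.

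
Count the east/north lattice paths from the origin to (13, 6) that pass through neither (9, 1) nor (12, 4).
Number of paths = 21012

Inclusion–exclusion. Total paths: C(19, 13) = 27132. Through P₁: C(10, 9)·C(9, 4) = 1260. Through P₂: C(16, 12)·C(3, 1) = 5460. Since P₁ is strictly southwest of P₂, a monotone path through both must visit P₁ then P₂; paths through both = C(10, 9)·C(6, 3)·C(3, 1) = 600. Avoid both = 27132 − 1260 − 5460 + 600 = 21012.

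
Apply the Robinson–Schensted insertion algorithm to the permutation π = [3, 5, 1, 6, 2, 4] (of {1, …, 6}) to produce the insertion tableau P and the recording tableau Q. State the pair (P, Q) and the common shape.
P = [1, 2, 4] / [3, 5, 6];  Q = [1, 2, 4] / [3, 5, 6];  common shape = (3, 3)

Row-insert the values π_1, π_2, … into P one at a time, bumping the leftmost entry strictly greater than the inserted value down to the next row. The recording tableau Q records, in position (i, j), the step at which that cell was added to P.
  Insert 3 (step 1): P = [3];  Q = [1]
  Insert 5 (step 2): P = [3, 5];  Q = [1, 2]
  Insert 1 (step 3): P = [1, 5] / [3];  Q = [1, 2] / [3]
  Insert 6 (step 4): P = [1, 5, 6] / [3];  Q = [1, 2, 4] / [3]
  Insert 2 (step 5): P = [1, 2, 6] / [3, 5];  Q = [1, 2, 4] / [3, 5]
  Insert 4 (step 6): P = [1, 2, 4] / [3, 5, 6];  Q = [1, 2, 4] / [3, 5, 6]
Final shape: (3, 3).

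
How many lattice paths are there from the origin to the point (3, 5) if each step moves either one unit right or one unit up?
Number of paths = 56

A monotone lattice path from (0, 0) to (3, 5) consists of 3 east steps and 5 north steps in some order, so it is determined by which 3 of the 8 steps are east. The count is C(8, 3) = 56.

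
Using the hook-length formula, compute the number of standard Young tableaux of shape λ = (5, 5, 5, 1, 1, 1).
# SYT of shape (5, 5, 5, 1, 1, 1) = 1429428

Hook-length formula: f^λ = n! / Π hook(c), product over all cells c of the Young diagram. For λ = (5, 5, 5, 1, 1, 1), n = 18 boxes. Hook lengths by row (left-to-right, top-to-bottom): [10, 6, 5, 4, 3]; [9, 5, 4, 3, 2]; [8, 4, 3, 2, 1]; [3]; [2]; [1]. Product of hooks = 4478976000. So f^λ = 18! / 4478976000 = 6402373705728000 / 4478976000 = 1429428.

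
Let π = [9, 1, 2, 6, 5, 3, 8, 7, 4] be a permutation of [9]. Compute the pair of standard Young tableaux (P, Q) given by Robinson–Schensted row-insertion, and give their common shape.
P = [1, 2, 3, 4] / [5, 7] / [6, 8] / [9];  Q = [1, 3, 4, 7] / [2, 8] / [5, 9] / [6];  common shape = (4, 2, 2, 1)

Row-insert the values π_1, π_2, … into P one at a time, bumping the leftmost entry strictly greater than the inserted value down to the next row. The recording tableau Q records, in position (i, j), the step at which that cell was added to P.
  Insert 9 (step 1): P = [9];  Q = [1]
  Insert 1 (step 2): P = [1] / [9];  Q = [1] / [2]
  Insert 2 (step 3): P = [1, 2] / [9];  Q = [1, 3] / [2]
  Insert 6 (step 4): P = [1, 2, 6] / [9];  Q = [1, 3, 4] / [2]
  Insert 5 (step 5): P = [1, 2, 5] / [6] / [9];  Q = [1, 3, 4] / [2] / [5]
  Insert 3 (step 6): P = [1, 2, 3] / [5] / [6] / [9];  Q = [1, 3, 4] / [2] / [5] / [6]
  Insert 8 (step 7): P = [1, 2, 3, 8] / [5] / [6] / [9];  Q = [1, 3, 4, 7] / [2] / [5] / [6]
  Insert 7 (step 8): P = [1, 2, 3, 7] / [5, 8] / [6] / [9];  Q = [1, 3, 4, 7] / [2, 8] / [5] / [6]
  Insert 4 (step 9): P = [1, 2, 3, 4] / [5, 7] / [6, 8] / [9];  Q = [1, 3, 4, 7] / [2, 8] / [5, 9] / [6]
Final shape: (4, 2, 2, 1).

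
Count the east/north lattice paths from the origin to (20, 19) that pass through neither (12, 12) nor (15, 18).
Number of paths = 46661965254

Inclusion–exclusion. Total paths: C(39, 20) = 68923264410. Through P₁: C(24, 12)·C(15, 8) = 17401243860. Through P₂: C(33, 15)·C(6, 5) = 6222949920. Since P₁ is strictly southwest of P₂, a monotone path through both must visit P₁ then P₂; paths through both = C(24, 12)·C(9, 3)·C(6, 5) = 1362894624. Avoid both = 68923264410 − 17401243860 − 6222949920 + 1362894624 = 46661965254.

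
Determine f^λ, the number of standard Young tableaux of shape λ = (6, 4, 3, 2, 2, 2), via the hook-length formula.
# SYT of shape (6, 4, 3, 2, 2, 2) = 31744440

Hook-length formula: f^λ = n! / Π hook(c), product over all cells c of the Young diagram. For λ = (6, 4, 3, 2, 2, 2), n = 19 boxes. Hook lengths by row (left-to-right, top-to-bottom): [11, 10, 6, 4, 2, 1]; [8, 7, 3, 1]; [6, 5, 1]; [4, 3]; [3, 2]; [2, 1]. Product of hooks = 3832012800. So f^λ = 19! / 3832012800 = 121645100408832000 / 3832012800 = 31744440.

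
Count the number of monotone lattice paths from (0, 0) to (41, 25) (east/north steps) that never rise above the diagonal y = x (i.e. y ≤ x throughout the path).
Number of paths = 424618798185894312

By the reflection principle (André's argument), the number of monotone paths to (41, 25) with n ≤ m that never go above y = x is C(66, 41) − C(66, 42) = 1049058207282797712 − 624439409096903400 = 424618798185894312.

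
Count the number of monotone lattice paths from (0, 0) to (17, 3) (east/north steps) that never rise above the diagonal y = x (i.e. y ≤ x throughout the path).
Number of paths = 950

By the reflection principle (André's argument), the number of monotone paths to (17, 3) with n ≤ m that never go above y = x is C(20, 17) − C(20, 18) = 1140 − 190 = 950.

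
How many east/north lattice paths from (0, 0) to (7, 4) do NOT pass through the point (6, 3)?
Number of paths = 162

Total paths from (0, 0) to (7, 4): C(11, 7) = 330. Paths through (6, 3): (paths (0, 0) → (6, 3)) × (paths (6, 3) → (7, 4)) = C(9, 6) · C(2, 1) = 84 · 2 = 168. Avoidance count = 330 − 168 = 162.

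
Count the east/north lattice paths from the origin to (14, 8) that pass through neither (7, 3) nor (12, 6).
Number of paths = 153666

Inclusion–exclusion. Total paths: C(22, 14) = 319770. Through P₁: C(10, 7)·C(12, 7) = 95040. Through P₂: C(18, 12)·C(4, 2) = 111384. Since P₁ is strictly southwest of P₂, a monotone path through both must visit P₁ then P₂; paths through both = C(10, 7)·C(8, 5)·C(4, 2) = 40320. Avoid both = 319770 − 95040 − 111384 + 40320 = 153666.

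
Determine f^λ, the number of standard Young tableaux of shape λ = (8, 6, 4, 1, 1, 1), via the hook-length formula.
# SYT of shape (8, 6, 4, 1, 1, 1) = 322328160

Hook-length formula: f^λ = n! / Π hook(c), product over all cells c of the Young diagram. For λ = (8, 6, 4, 1, 1, 1), n = 21 boxes. Hook lengths by row (left-to-right, top-to-bottom): [13, 9, 8, 7, 5, 4, 2, 1]; [10, 6, 5, 4, 2, 1]; [7, 3, 2, 1]; [3]; [2]; [1]. Product of hooks = 158505984000. So f^λ = 21! / 158505984000 = 51090942171709440000 / 158505984000 = 322328160.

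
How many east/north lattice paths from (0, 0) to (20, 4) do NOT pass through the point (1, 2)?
Number of paths = 9996

Total paths from (0, 0) to (20, 4): C(24, 20) = 10626. Paths through (1, 2): (paths (0, 0) → (1, 2)) × (paths (1, 2) → (20, 4)) = C(3, 1) · C(21, 19) = 3 · 210 = 630. Avoidance count = 10626 − 630 = 9996.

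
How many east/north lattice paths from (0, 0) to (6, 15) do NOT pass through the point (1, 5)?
Number of paths = 36246

Total paths from (0, 0) to (6, 15): C(21, 6) = 54264. Paths through (1, 5): (paths (0, 0) → (1, 5)) × (paths (1, 5) → (6, 15)) = C(6, 1) · C(15, 5) = 6 · 3003 = 18018. Avoidance count = 54264 − 18018 = 36246.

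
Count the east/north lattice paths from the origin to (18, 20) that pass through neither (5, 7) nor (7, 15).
Number of paths = 24751464738

Inclusion–exclusion. Total paths: C(38, 18) = 33578000610. Through P₁: C(12, 5)·C(26, 13) = 8237275200. Through P₂: C(22, 7)·C(16, 11) = 744936192. Since P₁ is strictly southwest of P₂, a monotone path through both must visit P₁ then P₂; paths through both = C(12, 5)·C(10, 2)·C(16, 11) = 155675520. Avoid both = 33578000610 − 8237275200 − 744936192 + 155675520 = 24751464738.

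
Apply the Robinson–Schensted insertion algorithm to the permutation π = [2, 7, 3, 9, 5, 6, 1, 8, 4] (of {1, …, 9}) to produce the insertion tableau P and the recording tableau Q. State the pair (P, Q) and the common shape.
P = [1, 3, 4, 6, 8] / [2, 5] / [7, 9];  Q = [1, 2, 4, 6, 8] / [3, 5] / [7, 9];  common shape = (5, 2, 2)

Row-insert the values π_1, π_2, … into P one at a time, bumping the leftmost entry strictly greater than the inserted value down to the next row. The recording tableau Q records, in position (i, j), the step at which that cell was added to P.
  Insert 2 (step 1): P = [2];  Q = [1]
  Insert 7 (step 2): P = [2, 7];  Q = [1, 2]
  Insert 3 (step 3): P = [2, 3] / [7];  Q = [1, 2] / [3]
  Insert 9 (step 4): P = [2, 3, 9] / [7];  Q = [1, 2, 4] / [3]
  Insert 5 (step 5): P = [2, 3, 5] / [7, 9];  Q = [1, 2, 4] / [3, 5]
  Insert 6 (step 6): P = [2, 3, 5, 6] / [7, 9];  Q = [1, 2, 4, 6] / [3, 5]
  Insert 1 (step 7): P = [1, 3, 5, 6] / [2, 9] / [7];  Q = [1, 2, 4, 6] / [3, 5] / [7]
  Insert 8 (step 8): P = [1, 3, 5, 6, 8] / [2, 9] / [7];  Q = [1, 2, 4, 6, 8] / [3, 5] / [7]
  Insert 4 (step 9): P = [1, 3, 4, 6, 8] / [2, 5] / [7, 9];  Q = [1, 2, 4, 6, 8] / [3, 5] / [7, 9]
Final shape: (5, 2, 2).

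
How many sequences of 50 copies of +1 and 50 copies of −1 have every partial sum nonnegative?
C_50 = 1978261657756160653623774456

These ballot sequences are counted by the Catalan number C_n = (1/(n + 1)) · C(2n, n). For n = 50: C_50 = (1/51) · C(100, 50) = 100891344545564193334812497256/51 = 1978261657756160653623774456.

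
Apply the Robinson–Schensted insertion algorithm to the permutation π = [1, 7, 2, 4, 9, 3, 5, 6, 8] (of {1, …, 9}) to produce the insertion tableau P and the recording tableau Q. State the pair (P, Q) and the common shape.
P = [1, 2, 3, 5, 6, 8] / [4, 9] / [7];  Q = [1, 2, 4, 5, 8, 9] / [3, 7] / [6];  common shape = (6, 2, 1)

Row-insert the values π_1, π_2, … into P one at a time, bumping the leftmost entry strictly greater than the inserted value down to the next row. The recording tableau Q records, in position (i, j), the step at which that cell was added to P.
  Insert 1 (step 1): P = [1];  Q = [1]
  Insert 7 (step 2): P = [1, 7];  Q = [1, 2]
  Insert 2 (step 3): P = [1, 2] / [7];  Q = [1, 2] / [3]
  Insert 4 (step 4): P = [1, 2, 4] / [7];  Q = [1, 2, 4] / [3]
  Insert 9 (step 5): P = [1, 2, 4, 9] / [7];  Q = [1, 2, 4, 5] / [3]
  Insert 3 (step 6): P = [1, 2, 3, 9] / [4] / [7];  Q = [1, 2, 4, 5] / [3] / [6]
  Insert 5 (step 7): P = [1, 2, 3, 5] / [4, 9] / [7];  Q = [1, 2, 4, 5] / [3, 7] / [6]
  Insert 6 (step 8): P = [1, 2, 3, 5, 6] / [4, 9] / [7];  Q = [1, 2, 4, 5, 8] / [3, 7] / [6]
  Insert 8 (step 9): P = [1, 2, 3, 5, 6, 8] / [4, 9] / [7];  Q = [1, 2, 4, 5, 8, 9] / [3, 7] / [6]
Final shape: (6, 2, 1).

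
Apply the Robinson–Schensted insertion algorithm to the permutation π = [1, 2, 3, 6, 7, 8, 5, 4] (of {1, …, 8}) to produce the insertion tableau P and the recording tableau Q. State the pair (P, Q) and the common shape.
P = [1, 2, 3, 4, 7, 8] / [5] / [6];  Q = [1, 2, 3, 4, 5, 6] / [7] / [8];  common shape = (6, 1, 1)

Row-insert the values π_1, π_2, … into P one at a time, bumping the leftmost entry strictly greater than the inserted value down to the next row. The recording tableau Q records, in position (i, j), the step at which that cell was added to P.
  Insert 1 (step 1): P = [1];  Q = [1]
  Insert 2 (step 2): P = [1, 2];  Q = [1, 2]
  Insert 3 (step 3): P = [1, 2, 3];  Q = [1, 2, 3]
  Insert 6 (step 4): P = [1, 2, 3, 6];  Q = [1, 2, 3, 4]
  Insert 7 (step 5): P = [1, 2, 3, 6, 7];  Q = [1, 2, 3, 4, 5]
  Insert 8 (step 6): P = [1, 2, 3, 6, 7, 8];  Q = [1, 2, 3, 4, 5, 6]
  Insert 5 (step 7): P = [1, 2, 3, 5, 7, 8] / [6];  Q = [1, 2, 3, 4, 5, 6] / [7]
  Insert 4 (step 8): P = [1, 2, 3, 4, 7, 8] / [5] / [6];  Q = [1, 2, 3, 4, 5, 6] / [7] / [8]
Final shape: (6, 1, 1).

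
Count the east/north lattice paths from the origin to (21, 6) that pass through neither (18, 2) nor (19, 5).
Number of paths = 164128

Inclusion–exclusion. Total paths: C(27, 21) = 296010. Through P₁: C(20, 18)·C(7, 3) = 6650. Through P₂: C(24, 19)·C(3, 2) = 127512. Since P₁ is strictly southwest of P₂, a monotone path through both must visit P₁ then P₂; paths through both = C(20, 18)·C(4, 1)·C(3, 2) = 2280. Avoid both = 296010 − 6650 − 127512 + 2280 = 164128.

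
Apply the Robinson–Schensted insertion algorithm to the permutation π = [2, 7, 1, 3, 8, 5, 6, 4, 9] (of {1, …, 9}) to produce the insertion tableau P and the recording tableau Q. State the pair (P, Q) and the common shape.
P = [1, 3, 4, 6, 9] / [2, 5, 8] / [7];  Q = [1, 2, 5, 7, 9] / [3, 4, 6] / [8];  common shape = (5, 3, 1)

Row-insert the values π_1, π_2, … into P one at a time, bumping the leftmost entry strictly greater than the inserted value down to the next row. The recording tableau Q records, in position (i, j), the step at which that cell was added to P.
  Insert 2 (step 1): P = [2];  Q = [1]
  Insert 7 (step 2): P = [2, 7];  Q = [1, 2]
  Insert 1 (step 3): P = [1, 7] / [2];  Q = [1, 2] / [3]
  Insert 3 (step 4): P = [1, 3] / [2, 7];  Q = [1, 2] / [3, 4]
  Insert 8 (step 5): P = [1, 3, 8] / [2, 7];  Q = [1, 2, 5] / [3, 4]
  Insert 5 (step 6): P = [1, 3, 5] / [2, 7, 8];  Q = [1, 2, 5] / [3, 4, 6]
  Insert 6 (step 7): P = [1, 3, 5, 6] / [2, 7, 8];  Q = [1, 2, 5, 7] / [3, 4, 6]
  Insert 4 (step 8): P = [1, 3, 4, 6] / [2, 5, 8] / [7];  Q = [1, 2, 5, 7] / [3, 4, 6] / [8]
  Insert 9 (step 9): P = [1, 3, 4, 6, 9] / [2, 5, 8] / [7];  Q = [1, 2, 5, 7, 9] / [3, 4, 6] / [8]
Final shape: (5, 3, 1).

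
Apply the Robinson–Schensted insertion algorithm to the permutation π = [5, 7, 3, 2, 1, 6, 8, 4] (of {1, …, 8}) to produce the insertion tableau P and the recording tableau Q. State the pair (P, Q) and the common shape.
P = [1, 4, 8] / [2, 6] / [3, 7] / [5];  Q = [1, 2, 7] / [3, 6] / [4, 8] / [5];  common shape = (3, 2, 2, 1)

Row-insert the values π_1, π_2, … into P one at a time, bumping the leftmost entry strictly greater than the inserted value down to the next row. The recording tableau Q records, in position (i, j), the step at which that cell was added to P.
  Insert 5 (step 1): P = [5];  Q = [1]
  Insert 7 (step 2): P = [5, 7];  Q = [1, 2]
  Insert 3 (step 3): P = [3, 7] / [5];  Q = [1, 2] / [3]
  Insert 2 (step 4): P = [2, 7] / [3] / [5];  Q = [1, 2] / [3] / [4]
  Insert 1 (step 5): P = [1, 7] / [2] / [3] / [5];  Q = [1, 2] / [3] / [4] / [5]
  Insert 6 (step 6): P = [1, 6] / [2, 7] / [3] / [5];  Q = [1, 2] / [3, 6] / [4] / [5]
  Insert 8 (step 7): P = [1, 6, 8] / [2, 7] / [3] / [5];  Q = [1, 2, 7] / [3, 6] / [4] / [5]
  Insert 4 (step 8): P = [1, 4, 8] / [2, 6] / [3, 7] / [5];  Q = [1, 2, 7] / [3, 6] / [4, 8] / [5]
Final shape: (3, 2, 2, 1).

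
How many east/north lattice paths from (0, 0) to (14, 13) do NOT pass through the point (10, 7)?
Number of paths = 15974220

Total paths from (0, 0) to (14, 13): C(27, 14) = 20058300. Paths through (10, 7): (paths (0, 0) → (10, 7)) × (paths (10, 7) → (14, 13)) = C(17, 10) · C(10, 4) = 19448 · 210 = 4084080. Avoidance count = 20058300 − 4084080 = 15974220.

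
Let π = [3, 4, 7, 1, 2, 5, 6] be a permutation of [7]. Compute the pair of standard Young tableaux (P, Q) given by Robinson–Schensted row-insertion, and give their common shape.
P = [1, 2, 5, 6] / [3, 4, 7];  Q = [1, 2, 3, 7] / [4, 5, 6];  common shape = (4, 3)

Row-insert the values π_1, π_2, … into P one at a time, bumping the leftmost entry strictly greater than the inserted value down to the next row. The recording tableau Q records, in position (i, j), the step at which that cell was added to P.
  Insert 3 (step 1): P = [3];  Q = [1]
  Insert 4 (step 2): P = [3, 4];  Q = [1, 2]
  Insert 7 (step 3): P = [3, 4, 7];  Q = [1, 2, 3]
  Insert 1 (step 4): P = [1, 4, 7] / [3];  Q = [1, 2, 3] / [4]
  Insert 2 (step 5): P = [1, 2, 7] / [3, 4];  Q = [1, 2, 3] / [4, 5]
  Insert 5 (step 6): P = [1, 2, 5] / [3, 4, 7];  Q = [1, 2, 3] / [4, 5, 6]
  Insert 6 (step 7): P = [1, 2, 5, 6] / [3, 4, 7];  Q = [1, 2, 3, 7] / [4, 5, 6]
Final shape: (4, 3).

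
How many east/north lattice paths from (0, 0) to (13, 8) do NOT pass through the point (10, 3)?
Number of paths = 187474

Total paths from (0, 0) to (13, 8): C(21, 13) = 203490. Paths through (10, 3): (paths (0, 0) → (10, 3)) × (paths (10, 3) → (13, 8)) = C(13, 10) · C(8, 3) = 286 · 56 = 16016. Avoidance count = 203490 − 16016 = 187474.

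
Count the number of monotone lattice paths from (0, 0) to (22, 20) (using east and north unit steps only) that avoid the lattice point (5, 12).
Number of paths = 507098821320

Total paths from (0, 0) to (22, 20): C(42, 22) = 513791607420. Paths through (5, 12): (paths (0, 0) → (5, 12)) × (paths (5, 12) → (22, 20)) = C(17, 5) · C(25, 17) = 6188 · 1081575 = 6692786100. Avoidance count = 513791607420 − 6692786100 = 507098821320.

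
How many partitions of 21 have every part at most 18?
p(21, parts ≤ 18) = 788

Use the recurrence p(n, m) = p(n, m−1) + p(n−m, m): either the largest part is < m (count p(n, m−1)) or the largest part is exactly m (remove one copy of m, count p(n−m, m)). With p(0, ·) = 1 this gives p(21, parts ≤ 18) = 788. (By conjugating Young diagrams, this also counts partitions of 21 into at most 18 parts.)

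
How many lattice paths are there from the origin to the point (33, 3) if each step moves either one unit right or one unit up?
Number of paths = 7140

A monotone lattice path from (0, 0) to (33, 3) consists of 33 east steps and 3 north steps in some order, so it is determined by which 33 of the 36 steps are east. The count is C(36, 33) = 7140.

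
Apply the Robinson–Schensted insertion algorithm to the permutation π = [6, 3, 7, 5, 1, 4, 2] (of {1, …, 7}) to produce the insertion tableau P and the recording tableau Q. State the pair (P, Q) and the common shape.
P = [1, 2] / [3, 4] / [5, 7] / [6];  Q = [1, 3] / [2, 4] / [5, 6] / [7];  common shape = (2, 2, 2, 1)

Row-insert the values π_1, π_2, … into P one at a time, bumping the leftmost entry strictly greater than the inserted value down to the next row. The recording tableau Q records, in position (i, j), the step at which that cell was added to P.
  Insert 6 (step 1): P = [6];  Q = [1]
  Insert 3 (step 2): P = [3] / [6];  Q = [1] / [2]
  Insert 7 (step 3): P = [3, 7] / [6];  Q = [1, 3] / [2]
  Insert 5 (step 4): P = [3, 5] / [6, 7];  Q = [1, 3] / [2, 4]
  Insert 1 (step 5): P = [1, 5] / [3, 7] / [6];  Q = [1, 3] / [2, 4] / [5]
  Insert 4 (step 6): P = [1, 4] / [3, 5] / [6, 7];  Q = [1, 3] / [2, 4] / [5, 6]
  Insert 2 (step 7): P = [1, 2] / [3, 4] / [5, 7] / [6];  Q = [1, 3] / [2, 4] / [5, 6] / [7]
Final shape: (2, 2, 2, 1).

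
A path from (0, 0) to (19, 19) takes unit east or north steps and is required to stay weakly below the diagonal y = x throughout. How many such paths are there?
Number of paths = 1767263190

By the reflection principle (André's argument), the number of monotone paths to (19, 19) with n ≤ m that never go above y = x is C(38, 19) − C(38, 20) = 35345263800 − 33578000610 = 1767263190.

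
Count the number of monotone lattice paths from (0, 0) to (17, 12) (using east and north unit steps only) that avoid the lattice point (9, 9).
Number of paths = 43873635

Total paths from (0, 0) to (17, 12): C(29, 17) = 51895935. Paths through (9, 9): (paths (0, 0) → (9, 9)) × (paths (9, 9) → (17, 12)) = C(18, 9) · C(11, 8) = 48620 · 165 = 8022300. Avoidance count = 51895935 − 8022300 = 43873635.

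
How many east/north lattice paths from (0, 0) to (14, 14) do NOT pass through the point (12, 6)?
Number of paths = 39281220

Total paths from (0, 0) to (14, 14): C(28, 14) = 40116600. Paths through (12, 6): (paths (0, 0) → (12, 6)) × (paths (12, 6) → (14, 14)) = C(18, 12) · C(10, 2) = 18564 · 45 = 835380. Avoidance count = 40116600 − 835380 = 39281220.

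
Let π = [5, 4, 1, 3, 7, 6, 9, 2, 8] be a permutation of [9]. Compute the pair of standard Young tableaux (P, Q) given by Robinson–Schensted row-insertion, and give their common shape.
P = [1, 2, 6, 8] / [3, 7, 9] / [4] / [5];  Q = [1, 4, 5, 7] / [2, 6, 9] / [3] / [8];  common shape = (4, 3, 1, 1)

Row-insert the values π_1, π_2, … into P one at a time, bumping the leftmost entry strictly greater than the inserted value down to the next row. The recording tableau Q records, in position (i, j), the step at which that cell was added to P.
  Insert 5 (step 1): P = [5];  Q = [1]
  Insert 4 (step 2): P = [4] / [5];  Q = [1] / [2]
  Insert 1 (step 3): P = [1] / [4] / [5];  Q = [1] / [2] / [3]
  Insert 3 (step 4): P = [1, 3] / [4] / [5];  Q = [1, 4] / [2] / [3]
  Insert 7 (step 5): P = [1, 3, 7] / [4] / [5];  Q = [1, 4, 5] / [2] / [3]
  Insert 6 (step 6): P = [1, 3, 6] / [4, 7] / [5];  Q = [1, 4, 5] / [2, 6] / [3]
  Insert 9 (step 7): P = [1, 3, 6, 9] / [4, 7] / [5];  Q = [1, 4, 5, 7] / [2, 6] / [3]
  Insert 2 (step 8): P = [1, 2, 6, 9] / [3, 7] / [4] / [5];  Q = [1, 4, 5, 7] / [2, 6] / [3] / [8]
  Insert 8 (step 9): P = [1, 2, 6, 8] / [3, 7, 9] / [4] / [5];  Q = [1, 4, 5, 7] / [2, 6, 9] / [3] / [8]
Final shape: (4, 3, 1, 1).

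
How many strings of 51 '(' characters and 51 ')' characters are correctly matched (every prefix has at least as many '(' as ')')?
C_51 = 7684785670514316385230816156

These balanced parentheses are counted by the Catalan number C_n = (1/(n + 1)) · C(2n, n). For n = 51: C_51 = (1/52) · C(102, 51) = 399608854866744452032002440112/52 = 7684785670514316385230816156.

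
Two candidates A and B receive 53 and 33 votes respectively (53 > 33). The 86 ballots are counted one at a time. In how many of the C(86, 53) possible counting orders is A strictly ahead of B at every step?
Strict-lead orderings = 151782934429273212815400

Total orderings of the 86 votes with 53 for A: C(86, 53) = 652666618045874815106220. By the Bertrand ballot formula (Cycle Lemma / reflection principle), the number of orderings in which A is strictly ahead of B throughout is (p − q)/(p + q) · C(p + q, p) = (53 − 33)/(53 + 33) · 652666618045874815106220 = 151782934429273212815400.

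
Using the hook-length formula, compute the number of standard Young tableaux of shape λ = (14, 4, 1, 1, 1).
# SYT of shape (14, 4, 1, 1, 1) = 1421200

Hook-length formula: f^λ = n! / Π hook(c), product over all cells c of the Young diagram. For λ = (14, 4, 1, 1, 1), n = 21 boxes. Hook lengths by row (left-to-right, top-to-bottom): [18, 14, 13, 12, 10, 9, 8, 7, 6, 5, 4, 3, 2, 1]; [7, 3, 2, 1]; [3]; [2]; [1]. Product of hooks = 35949157171200. So f^λ = 21! / 35949157171200 = 51090942171709440000 / 35949157171200 = 1421200.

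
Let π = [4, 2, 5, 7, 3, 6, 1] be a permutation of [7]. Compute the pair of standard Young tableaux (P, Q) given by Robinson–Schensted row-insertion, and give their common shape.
P = [1, 3, 6] / [2, 5, 7] / [4];  Q = [1, 3, 4] / [2, 5, 6] / [7];  common shape = (3, 3, 1)

Row-insert the values π_1, π_2, … into P one at a time, bumping the leftmost entry strictly greater than the inserted value down to the next row. The recording tableau Q records, in position (i, j), the step at which that cell was added to P.
  Insert 4 (step 1): P = [4];  Q = [1]
  Insert 2 (step 2): P = [2] / [4];  Q = [1] / [2]
  Insert 5 (step 3): P = [2, 5] / [4];  Q = [1, 3] / [2]
  Insert 7 (step 4): P = [2, 5, 7] / [4];  Q = [1, 3, 4] / [2]
  Insert 3 (step 5): P = [2, 3, 7] / [4, 5];  Q = [1, 3, 4] / [2, 5]
  Insert 6 (step 6): P = [2, 3, 6] / [4, 5, 7];  Q = [1, 3, 4] / [2, 5, 6]
  Insert 1 (step 7): P = [1, 3, 6] / [2, 5, 7] / [4];  Q = [1, 3, 4] / [2, 5, 6] / [7]
Final shape: (3, 3, 1).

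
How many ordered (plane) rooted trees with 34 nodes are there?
C_33 = 212336130412243110

These ordered rooted trees are counted by the Catalan number C_n = (1/(n + 1)) · C(2n, n). For n = 33: C_33 = (1/34) · C(66, 33) = 7219428434016265740/34 = 212336130412243110.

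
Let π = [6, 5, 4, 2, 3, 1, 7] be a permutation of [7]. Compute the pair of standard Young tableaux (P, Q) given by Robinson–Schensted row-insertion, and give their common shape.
P = [1, 3, 7] / [2] / [4] / [5] / [6];  Q = [1, 5, 7] / [2] / [3] / [4] / [6];  common shape = (3, 1, 1, 1, 1)

Row-insert the values π_1, π_2, … into P one at a time, bumping the leftmost entry strictly greater than the inserted value down to the next row. The recording tableau Q records, in position (i, j), the step at which that cell was added to P.
  Insert 6 (step 1): P = [6];  Q = [1]
  Insert 5 (step 2): P = [5] / [6];  Q = [1] / [2]
  Insert 4 (step 3): P = [4] / [5] / [6];  Q = [1] / [2] / [3]
  Insert 2 (step 4): P = [2] / [4] / [5] / [6];  Q = [1] / [2] / [3] / [4]
  Insert 3 (step 5): P = [2, 3] / [4] / [5] / [6];  Q = [1, 5] / [2] / [3] / [4]
  Insert 1 (step 6): P = [1, 3] / [2] / [4] / [5] / [6];  Q = [1, 5] / [2] / [3] / [4] / [6]
  Insert 7 (step 7): P = [1, 3, 7] / [2] / [4] / [5] / [6];  Q = [1, 5, 7] / [2] / [3] / [4] / [6]
Final shape: (3, 1, 1, 1, 1).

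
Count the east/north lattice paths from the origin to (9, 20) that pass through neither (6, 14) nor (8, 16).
Number of paths = 4244610

Inclusion–exclusion. Total paths: C(29, 9) = 10015005. Through P₁: C(20, 6)·C(9, 3) = 3255840. Through P₂: C(24, 8)·C(5, 1) = 3677355. Since P₁ is strictly southwest of P₂, a monotone path through both must visit P₁ then P₂; paths through both = C(20, 6)·C(4, 2)·C(5, 1) = 1162800. Avoid both = 10015005 − 3255840 − 3677355 + 1162800 = 4244610.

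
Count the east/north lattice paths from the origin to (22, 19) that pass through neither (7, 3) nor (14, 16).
Number of paths = 186138001425

Inclusion–exclusion. Total paths: C(41, 22) = 244662670200. Through P₁: C(10, 7)·C(31, 15) = 36064823400. Through P₂: C(30, 14)·C(11, 8) = 23994741375. Since P₁ is strictly southwest of P₂, a monotone path through both must visit P₁ then P₂; paths through both = C(10, 7)·C(20, 7)·C(11, 8) = 1534896000. Avoid both = 244662670200 − 36064823400 − 23994741375 + 1534896000 = 186138001425.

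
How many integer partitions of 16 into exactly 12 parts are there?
p(16, 12 parts) = 5

Partitions of n into exactly k parts ↔ partitions of n − k into at most k parts (subtract 1 from each part). For n = 16, k = 12, the partitions are: 5+1+1+1+1+1+1+1+1+1+1+1, 4+2+1+1+1+1+1+1+1+1+1+1, 3+3+1+1+1+1+1+1+1+1+1+1, 3+2+2+1+1+1+1+1+1+1+1+1, 2+2+2+2+1+1+1+1+1+1+1+1. Count = 5.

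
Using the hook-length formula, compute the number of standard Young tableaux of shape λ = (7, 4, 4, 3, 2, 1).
# SYT of shape (7, 4, 4, 3, 2, 1) = 814773960

Hook-length formula: f^λ = n! / Π hook(c), product over all cells c of the Young diagram. For λ = (7, 4, 4, 3, 2, 1), n = 21 boxes. Hook lengths by row (left-to-right, top-to-bottom): [12, 10, 8, 6, 3, 2, 1]; [8, 6, 4, 2]; [7, 5, 3, 1]; [5, 3, 1]; [3, 1]; [1]. Product of hooks = 62705664000. So f^λ = 21! / 62705664000 = 51090942171709440000 / 62705664000 = 814773960.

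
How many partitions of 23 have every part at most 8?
p(23, parts ≤ 8) = 764

Use the recurrence p(n, m) = p(n, m−1) + p(n−m, m): either the largest part is < m (count p(n, m−1)) or the largest part is exactly m (remove one copy of m, count p(n−m, m)). With p(0, ·) = 1 this gives p(23, parts ≤ 8) = 764. (By conjugating Young diagrams, this also counts partitions of 23 into at most 8 parts.)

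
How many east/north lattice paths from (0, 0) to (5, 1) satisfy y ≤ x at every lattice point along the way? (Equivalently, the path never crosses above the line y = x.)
Number of paths = 5

By the reflection principle (André's argument), the number of monotone paths to (5, 1) with n ≤ m that never go above y = x is C(6, 5) − C(6, 6) = 6 − 1 = 5.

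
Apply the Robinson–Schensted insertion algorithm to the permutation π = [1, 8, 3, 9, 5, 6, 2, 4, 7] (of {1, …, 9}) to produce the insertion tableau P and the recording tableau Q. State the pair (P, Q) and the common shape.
P = [1, 2, 4, 6, 7] / [3, 5] / [8, 9];  Q = [1, 2, 4, 6, 9] / [3, 5] / [7, 8];  common shape = (5, 2, 2)

Row-insert the values π_1, π_2, … into P one at a time, bumping the leftmost entry strictly greater than the inserted value down to the next row. The recording tableau Q records, in position (i, j), the step at which that cell was added to P.
  Insert 1 (step 1): P = [1];  Q = [1]
  Insert 8 (step 2): P = [1, 8];  Q = [1, 2]
  Insert 3 (step 3): P = [1, 3] / [8];  Q = [1, 2] / [3]
  Insert 9 (step 4): P = [1, 3, 9] / [8];  Q = [1, 2, 4] / [3]
  Insert 5 (step 5): P = [1, 3, 5] / [8, 9];  Q = [1, 2, 4] / [3, 5]
  Insert 6 (step 6): P = [1, 3, 5, 6] / [8, 9];  Q = [1, 2, 4, 6] / [3, 5]
  Insert 2 (step 7): P = [1, 2, 5, 6] / [3, 9] / [8];  Q = [1, 2, 4, 6] / [3, 5] / [7]
  Insert 4 (step 8): P = [1, 2, 4, 6] / [3, 5] / [8, 9];  Q = [1, 2, 4, 6] / [3, 5] / [7, 8]
  Insert 7 (step 9): P = [1, 2, 4, 6, 7] / [3, 5] / [8, 9];  Q = [1, 2, 4, 6, 9] / [3, 5] / [7, 8]
Final shape: (5, 2, 2).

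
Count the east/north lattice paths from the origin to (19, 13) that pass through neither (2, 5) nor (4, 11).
Number of paths = 324554853

Inclusion–exclusion. Total paths: C(32, 19) = 347373600. Through P₁: C(7, 2)·C(25, 17) = 22713075. Through P₂: C(15, 4)·C(17, 15) = 185640. Since P₁ is strictly southwest of P₂, a monotone path through both must visit P₁ then P₂; paths through both = C(7, 2)·C(8, 2)·C(17, 15) = 79968. Avoid both = 347373600 − 22713075 − 185640 + 79968 = 324554853.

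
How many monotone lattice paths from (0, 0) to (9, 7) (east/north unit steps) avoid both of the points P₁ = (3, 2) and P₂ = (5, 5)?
Number of paths = 4540

Inclusion–exclusion. Total paths: C(16, 9) = 11440. Through P₁: C(5, 3)·C(11, 6) = 4620. Through P₂: C(10, 5)·C(6, 4) = 3780. Since P₁ is strictly southwest of P₂, a monotone path through both must visit P₁ then P₂; paths through both = C(5, 3)·C(5, 2)·C(6, 4) = 1500. Avoid both = 11440 − 4620 − 3780 + 1500 = 4540.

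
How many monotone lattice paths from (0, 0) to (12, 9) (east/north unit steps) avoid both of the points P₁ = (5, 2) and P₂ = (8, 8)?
Number of paths = 166328

Inclusion–exclusion. Total paths: C(21, 12) = 293930. Through P₁: C(7, 5)·C(14, 7) = 72072. Through P₂: C(16, 8)·C(5, 4) = 64350. Since P₁ is strictly southwest of P₂, a monotone path through both must visit P₁ then P₂; paths through both = C(7, 5)·C(9, 3)·C(5, 4) = 8820. Avoid both = 293930 − 72072 − 64350 + 8820 = 166328.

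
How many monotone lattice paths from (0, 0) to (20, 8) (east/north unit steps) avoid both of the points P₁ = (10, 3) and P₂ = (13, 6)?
Number of paths = 1478415

Inclusion–exclusion. Total paths: C(28, 20) = 3108105. Through P₁: C(13, 10)·C(15, 10) = 858858. Through P₂: C(19, 13)·C(9, 7) = 976752. Since P₁ is strictly southwest of P₂, a monotone path through both must visit P₁ then P₂; paths through both = C(13, 10)·C(6, 3)·C(9, 7) = 205920. Avoid both = 3108105 − 858858 − 976752 + 205920 = 1478415.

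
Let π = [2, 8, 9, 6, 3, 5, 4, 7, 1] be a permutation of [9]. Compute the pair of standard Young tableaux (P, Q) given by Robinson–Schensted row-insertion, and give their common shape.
P = [1, 3, 4, 7] / [2, 9] / [5] / [6] / [8];  Q = [1, 2, 3, 8] / [4, 6] / [5] / [7] / [9];  common shape = (4, 2, 1, 1, 1)

Row-insert the values π_1, π_2, … into P one at a time, bumping the leftmost entry strictly greater than the inserted value down to the next row. The recording tableau Q records, in position (i, j), the step at which that cell was added to P.
  Insert 2 (step 1): P = [2];  Q = [1]
  Insert 8 (step 2): P = [2, 8];  Q = [1, 2]
  Insert 9 (step 3): P = [2, 8, 9];  Q = [1, 2, 3]
  Insert 6 (step 4): P = [2, 6, 9] / [8];  Q = [1, 2, 3] / [4]
  Insert 3 (step 5): P = [2, 3, 9] / [6] / [8];  Q = [1, 2, 3] / [4] / [5]
  Insert 5 (step 6): P = [2, 3, 5] / [6, 9] / [8];  Q = [1, 2, 3] / [4, 6] / [5]
  Insert 4 (step 7): P = [2, 3, 4] / [5, 9] / [6] / [8];  Q = [1, 2, 3] / [4, 6] / [5] / [7]
  Insert 7 (step 8): P = [2, 3, 4, 7] / [5, 9] / [6] / [8];  Q = [1, 2, 3, 8] / [4, 6] / [5] / [7]
  Insert 1 (step 9): P = [1, 3, 4, 7] / [2, 9] / [5] / [6] / [8];  Q = [1, 2, 3, 8] / [4, 6] / [5] / [7] / [9]
Final shape: (4, 2, 1, 1, 1).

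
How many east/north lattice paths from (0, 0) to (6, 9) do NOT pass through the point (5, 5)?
Number of paths = 3745

Total paths from (0, 0) to (6, 9): C(15, 6) = 5005. Paths through (5, 5): (paths (0, 0) → (5, 5)) × (paths (5, 5) → (6, 9)) = C(10, 5) · C(5, 1) = 252 · 5 = 1260. Avoidance count = 5005 − 1260 = 3745.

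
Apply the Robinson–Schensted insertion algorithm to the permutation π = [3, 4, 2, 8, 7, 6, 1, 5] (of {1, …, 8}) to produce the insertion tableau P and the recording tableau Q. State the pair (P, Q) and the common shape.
P = [1, 4, 5] / [2, 6] / [3, 7] / [8];  Q = [1, 2, 4] / [3, 5] / [6, 8] / [7];  common shape = (3, 2, 2, 1)

Row-insert the values π_1, π_2, … into P one at a time, bumping the leftmost entry strictly greater than the inserted value down to the next row. The recording tableau Q records, in position (i, j), the step at which that cell was added to P.
  Insert 3 (step 1): P = [3];  Q = [1]
  Insert 4 (step 2): P = [3, 4];  Q = [1, 2]
  Insert 2 (step 3): P = [2, 4] / [3];  Q = [1, 2] / [3]
  Insert 8 (step 4): P = [2, 4, 8] / [3];  Q = [1, 2, 4] / [3]
  Insert 7 (step 5): P = [2, 4, 7] / [3, 8];  Q = [1, 2, 4] / [3, 5]
  Insert 6 (step 6): P = [2, 4, 6] / [3, 7] / [8];  Q = [1, 2, 4] / [3, 5] / [6]
  Insert 1 (step 7): P = [1, 4, 6] / [2, 7] / [3] / [8];  Q = [1, 2, 4] / [3, 5] / [6] / [7]
  Insert 5 (step 8): P = [1, 4, 5] / [2, 6] / [3, 7] / [8];  Q = [1, 2, 4] / [3, 5] / [6, 8] / [7]
Final shape: (3, 2, 2, 1).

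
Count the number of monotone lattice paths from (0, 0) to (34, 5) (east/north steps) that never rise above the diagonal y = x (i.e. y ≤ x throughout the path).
Number of paths = 493506

By the reflection principle (André's argument), the number of monotone paths to (34, 5) with n ≤ m that never go above y = x is C(39, 34) − C(39, 35) = 575757 − 82251 = 493506.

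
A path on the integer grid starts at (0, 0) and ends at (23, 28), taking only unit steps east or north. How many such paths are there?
Number of paths = 196793068630200

A monotone lattice path from (0, 0) to (23, 28) consists of 23 east steps and 28 north steps in some order, so it is determined by which 23 of the 51 steps are east. The count is C(51, 23) = 196793068630200.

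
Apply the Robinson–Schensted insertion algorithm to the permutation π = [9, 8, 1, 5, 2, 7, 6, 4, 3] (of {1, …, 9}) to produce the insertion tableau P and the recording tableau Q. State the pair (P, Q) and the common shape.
P = [1, 2, 3] / [4, 6] / [5] / [7] / [8] / [9];  Q = [1, 4, 6] / [2, 7] / [3] / [5] / [8] / [9];  common shape = (3, 2, 1, 1, 1, 1)

Row-insert the values π_1, π_2, … into P one at a time, bumping the leftmost entry strictly greater than the inserted value down to the next row. The recording tableau Q records, in position (i, j), the step at which that cell was added to P.
  Insert 9 (step 1): P = [9];  Q = [1]
  Insert 8 (step 2): P = [8] / [9];  Q = [1] / [2]
  Insert 1 (step 3): P = [1] / [8] / [9];  Q = [1] / [2] / [3]
  Insert 5 (step 4): P = [1, 5] / [8] / [9];  Q = [1, 4] / [2] / [3]
  Insert 2 (step 5): P = [1, 2] / [5] / [8] / [9];  Q = [1, 4] / [2] / [3] / [5]
  Insert 7 (step 6): P = [1, 2, 7] / [5] / [8] / [9];  Q = [1, 4, 6] / [2] / [3] / [5]
  Insert 6 (step 7): P = [1, 2, 6] / [5, 7] / [8] / [9];  Q = [1, 4, 6] / [2, 7] / [3] / [5]
  Insert 4 (step 8): P = [1, 2, 4] / [5, 6] / [7] / [8] / [9];  Q = [1, 4, 6] / [2, 7] / [3] / [5] / [8]
  Insert 3 (step 9): P = [1, 2, 3] / [4, 6] / [5] / [7] / [8] / [9];  Q = [1, 4, 6] / [2, 7] / [3] / [5] / [8] / [9]
Final shape: (3, 2, 1, 1, 1, 1).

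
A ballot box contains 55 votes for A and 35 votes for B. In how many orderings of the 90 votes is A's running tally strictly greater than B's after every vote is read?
Strict-lead orderings = 2516575224913393684839072

Total orderings of the 90 votes with 55 for A: C(90, 55) = 11324588512110271581775824. By the Bertrand ballot formula (Cycle Lemma / reflection principle), the number of orderings in which A is strictly ahead of B throughout is (p − q)/(p + q) · C(p + q, p) = (55 − 35)/(55 + 35) · 11324588512110271581775824 = 2516575224913393684839072.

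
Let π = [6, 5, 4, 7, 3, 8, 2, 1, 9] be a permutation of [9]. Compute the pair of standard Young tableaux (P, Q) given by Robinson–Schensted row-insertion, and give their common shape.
P = [1, 7, 8, 9] / [2] / [3] / [4] / [5] / [6];  Q = [1, 4, 6, 9] / [2] / [3] / [5] / [7] / [8];  common shape = (4, 1, 1, 1, 1, 1)

Row-insert the values π_1, π_2, … into P one at a time, bumping the leftmost entry strictly greater than the inserted value down to the next row. The recording tableau Q records, in position (i, j), the step at which that cell was added to P.
  Insert 6 (step 1): P = [6];  Q = [1]
  Insert 5 (step 2): P = [5] / [6];  Q = [1] / [2]
  Insert 4 (step 3): P = [4] / [5] / [6];  Q = [1] / [2] / [3]
  Insert 7 (step 4): P = [4, 7] / [5] / [6];  Q = [1, 4] / [2] / [3]
  Insert 3 (step 5): P = [3, 7] / [4] / [5] / [6];  Q = [1, 4] / [2] / [3] / [5]
  Insert 8 (step 6): P = [3, 7, 8] / [4] / [5] / [6];  Q = [1, 4, 6] / [2] / [3] / [5]
  Insert 2 (step 7): P = [2, 7, 8] / [3] / [4] / [5] / [6];  Q = [1, 4, 6] / [2] / [3] / [5] / [7]
  Insert 1 (step 8): P = [1, 7, 8] / [2] / [3] / [4] / [5] / [6];  Q = [1, 4, 6] / [2] / [3] / [5] / [7] / [8]
  Insert 9 (step 9): P = [1, 7, 8, 9] / [2] / [3] / [4] / [5] / [6];  Q = [1, 4, 6, 9] / [2] / [3] / [5] / [7] / [8]
Final shape: (4, 1, 1, 1, 1, 1).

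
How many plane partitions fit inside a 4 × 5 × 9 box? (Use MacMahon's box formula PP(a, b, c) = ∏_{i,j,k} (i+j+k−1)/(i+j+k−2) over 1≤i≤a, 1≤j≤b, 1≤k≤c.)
PP(4, 5, 9) = 23029990984

Evaluate the triple product over i = 1..4, j = 1..5, k = 1..9. The factors are (2/1) · (3/2) · (4/3) · (5/4) · (6/5) · (7/6) · (8/7) · (9/8) · … (180 factors total). The numerators and denominators telescope so the product is an integer; carrying out the multiplication exactly gives PP(4, 5, 9) = 23029990984.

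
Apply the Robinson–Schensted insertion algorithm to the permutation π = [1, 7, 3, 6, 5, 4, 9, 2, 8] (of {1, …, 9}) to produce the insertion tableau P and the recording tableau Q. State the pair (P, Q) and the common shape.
P = [1, 2, 4, 8] / [3, 9] / [5] / [6] / [7];  Q = [1, 2, 4, 7] / [3, 9] / [5] / [6] / [8];  common shape = (4, 2, 1, 1, 1)

Row-insert the values π_1, π_2, … into P one at a time, bumping the leftmost entry strictly greater than the inserted value down to the next row. The recording tableau Q records, in position (i, j), the step at which that cell was added to P.
  Insert 1 (step 1): P = [1];  Q = [1]
  Insert 7 (step 2): P = [1, 7];  Q = [1, 2]
  Insert 3 (step 3): P = [1, 3] / [7];  Q = [1, 2] / [3]
  Insert 6 (step 4): P = [1, 3, 6] / [7];  Q = [1, 2, 4] / [3]
  Insert 5 (step 5): P = [1, 3, 5] / [6] / [7];  Q = [1, 2, 4] / [3] / [5]
  Insert 4 (step 6): P = [1, 3, 4] / [5] / [6] / [7];  Q = [1, 2, 4] / [3] / [5] / [6]
  Insert 9 (step 7): P = [1, 3, 4, 9] / [5] / [6] / [7];  Q = [1, 2, 4, 7] / [3] / [5] / [6]
  Insert 2 (step 8): P = [1, 2, 4, 9] / [3] / [5] / [6] / [7];  Q = [1, 2, 4, 7] / [3] / [5] / [6] / [8]
  Insert 8 (step 9): P = [1, 2, 4, 8] / [3, 9] / [5] / [6] / [7];  Q = [1, 2, 4, 7] / [3, 9] / [5] / [6] / [8]
Final shape: (4, 2, 1, 1, 1).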